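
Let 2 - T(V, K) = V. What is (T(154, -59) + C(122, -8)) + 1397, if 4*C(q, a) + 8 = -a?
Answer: 1245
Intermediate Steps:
C(q, a) = -2 - a/4 (C(q, a) = -2 + (-a)/4 = -2 - a/4)
T(V, K) = 2 - V
(T(154, -59) + C(122, -8)) + 1397 = ((2 - 1*154) + (-2 - 1/4*(-8))) + 1397 = ((2 - 154) + (-2 + 2)) + 1397 = (-152 + 0) + 1397 = -152 + 1397 = 1245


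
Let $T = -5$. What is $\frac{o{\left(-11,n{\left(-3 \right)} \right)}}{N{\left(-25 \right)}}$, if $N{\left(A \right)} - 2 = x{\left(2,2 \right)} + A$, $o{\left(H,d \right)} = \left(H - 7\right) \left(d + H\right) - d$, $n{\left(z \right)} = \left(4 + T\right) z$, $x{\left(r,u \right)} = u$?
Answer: $- \frac{47}{7} \approx -6.7143$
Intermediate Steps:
$n{\left(z \right)} = - z$ ($n{\left(z \right)} = \left(4 - 5\right) z = - z$)
$o{\left(H,d \right)} = - d + \left(-7 + H\right) \left(H + d\right)$ ($o{\left(H,d \right)} = \left(-7 + H\right) \left(H + d\right) - d = - d + \left(-7 + H\right) \left(H + d\right)$)
$N{\left(A \right)} = 4 + A$ ($N{\left(A \right)} = 2 + \left(2 + A\right) = 4 + A$)
$\frac{o{\left(-11,n{\left(-3 \right)} \right)}}{N{\left(-25 \right)}} = \frac{\left(-11\right)^{2} - 8 \left(\left(-1\right) \left(-3\right)\right) - -77 - 11 \left(\left(-1\right) \left(-3\right)\right)}{4 - 25} = \frac{121 - 24 + 77 - 33}{-21} = \left(121 - 24 + 77 - 33\right) \left(- \frac{1}{21}\right) = 141 \left(- \frac{1}{21}\right) = - \frac{47}{7}$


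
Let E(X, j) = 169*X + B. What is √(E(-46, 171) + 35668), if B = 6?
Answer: 30*√31 ≈ 167.03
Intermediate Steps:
E(X, j) = 6 + 169*X (E(X, j) = 169*X + 6 = 6 + 169*X)
√(E(-46, 171) + 35668) = √((6 + 169*(-46)) + 35668) = √((6 - 7774) + 35668) = √(-7768 + 35668) = √27900 = 30*√31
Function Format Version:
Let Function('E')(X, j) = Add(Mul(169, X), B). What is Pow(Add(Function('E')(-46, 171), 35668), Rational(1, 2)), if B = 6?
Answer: Mul(30, Pow(31, Rational(1, 2))) ≈ 167.03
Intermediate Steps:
Function('E')(X, j) = Add(6, Mul(169, X)) (Function('E')(X, j) = Add(Mul(169, X), 6) = Add(6, Mul(169, X)))
Pow(Add(Function('E')(-46, 171), 35668), Rational(1, 2)) = Pow(Add(Add(6, Mul(169, -46)), 35668), Rational(1, 2)) = Pow(Add(Add(6, -7774), 35668), Rational(1, 2)) = Pow(Add(-7768, 35668), Rational(1, 2)) = Pow(27900, Rational(1, 2)) = Mul(30, Pow(31, Rational(1, 2)))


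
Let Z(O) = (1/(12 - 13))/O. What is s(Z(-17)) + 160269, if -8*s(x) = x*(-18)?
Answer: 10898301/68 ≈ 1.6027e+5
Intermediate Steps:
Z(O) = -1/O (Z(O) = (1/(-1))/O = (1*(-1))/O = -1/O)
s(x) = 9*x/4 (s(x) = -x*(-18)/8 = -(-9)*x/4 = 9*x/4)
s(Z(-17)) + 160269 = 9*(-1/(-17))/4 + 160269 = 9*(-1*(-1/17))/4 + 160269 = (9/4)*(1/17) + 160269 = 9/68 + 160269 = 10898301/68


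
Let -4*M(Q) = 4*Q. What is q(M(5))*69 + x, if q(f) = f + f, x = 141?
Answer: -549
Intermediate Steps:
M(Q) = -Q
q(f) = 2*f
q(M(5))*69 + x = (2*(-1*5))*69 + 141 = (2*(-5))*69 + 141 = -10*69 + 141 = -690 + 141 = -549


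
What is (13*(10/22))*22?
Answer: 130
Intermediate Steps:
(13*(10/22))*22 = (13*(10*(1/22)))*22 = (13*(5/11))*22 = (65/11)*22 = 130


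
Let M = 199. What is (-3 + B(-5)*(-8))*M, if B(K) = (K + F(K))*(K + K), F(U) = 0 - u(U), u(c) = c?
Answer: -597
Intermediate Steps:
F(U) = -U (F(U) = 0 - U = -U)
B(K) = 0 (B(K) = (K - K)*(K + K) = 0*(2*K) = 0)
(-3 + B(-5)*(-8))*M = (-3 + 0*(-8))*199 = (-3 + 0)*199 = -3*199 = -597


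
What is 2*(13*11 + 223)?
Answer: 732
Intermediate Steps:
2*(13*11 + 223) = 2*(143 + 223) = 2*366 = 732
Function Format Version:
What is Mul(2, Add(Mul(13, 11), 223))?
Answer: 732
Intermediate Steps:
Mul(2, Add(Mul(13, 11), 223)) = Mul(2, Add(143, 223)) = Mul(2, 366) = 732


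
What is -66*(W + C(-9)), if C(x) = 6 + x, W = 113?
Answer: -7260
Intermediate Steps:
-66*(W + C(-9)) = -66*(113 + (6 - 9)) = -66*(113 - 3) = -66*110 = -7260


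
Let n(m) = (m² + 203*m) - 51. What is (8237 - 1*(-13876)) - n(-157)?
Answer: 29386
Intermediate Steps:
n(m) = -51 + m² + 203*m
(8237 - 1*(-13876)) - n(-157) = (8237 - 1*(-13876)) - (-51 + (-157)² + 203*(-157)) = (8237 + 13876) - (-51 + 24649 - 31871) = 22113 - 1*(-7273) = 22113 + 7273 = 29386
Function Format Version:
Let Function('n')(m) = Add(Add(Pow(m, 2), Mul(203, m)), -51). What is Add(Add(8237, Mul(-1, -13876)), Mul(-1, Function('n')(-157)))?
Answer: 29386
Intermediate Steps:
Function('n')(m) = Add(-51, Pow(m, 2), Mul(203, m))
Add(Add(8237, Mul(-1, -13876)), Mul(-1, Function('n')(-157))) = Add(Add(8237, Mul(-1, -13876)), Mul(-1, Add(-51, Pow(-157, 2), Mul(203, -157)))) = Add(Add(8237, 13876), Mul(-1, Add(-51, 24649, -31871))) = Add(22113, Mul(-1, -7273)) = Add(22113, 7273) = 29386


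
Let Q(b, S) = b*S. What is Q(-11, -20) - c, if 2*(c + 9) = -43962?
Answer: 22210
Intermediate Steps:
c = -21990 (c = -9 + (½)*(-43962) = -9 - 21981 = -21990)
Q(b, S) = S*b
Q(-11, -20) - c = -20*(-11) - 1*(-21990) = 220 + 21990 = 22210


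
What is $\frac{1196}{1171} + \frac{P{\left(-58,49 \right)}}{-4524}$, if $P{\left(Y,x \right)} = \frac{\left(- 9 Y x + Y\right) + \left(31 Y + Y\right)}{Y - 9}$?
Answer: $\frac{1121344}{1019941} \approx 1.0994$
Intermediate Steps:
$P{\left(Y,x \right)} = \frac{33 Y - 9 Y x}{-9 + Y}$ ($P{\left(Y,x \right)} = \frac{\left(- 9 Y x + Y\right) + 32 Y}{-9 + Y} = \frac{\left(Y - 9 Y x\right) + 32 Y}{-9 + Y} = \frac{33 Y - 9 Y x}{-9 + Y}$)
$\frac{1196}{1171} + \frac{P{\left(-58,49 \right)}}{-4524} = \frac{1196}{1171} + \frac{3 \left(-58\right) \frac{1}{-9 - 58} \left(11 - 147\right)}{-4524} = 1196 \cdot \frac{1}{1171} + 3 \left(-58\right) \frac{1}{-67} \left(11 - 147\right) \left(- \frac{1}{4524}\right) = \frac{1196}{1171} + 3 \left(-58\right) \left(- \frac{1}{67}\right) \left(-136\right) \left(- \frac{1}{4524}\right) = \frac{1196}{1171} - - \frac{68}{871} = \frac{1196}{1171} + \frac{68}{871} = \frac{1121344}{1019941}$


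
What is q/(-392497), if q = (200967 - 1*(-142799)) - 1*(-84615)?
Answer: -428381/392497 ≈ -1.0914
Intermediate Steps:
q = 428381 (q = (200967 + 142799) + 84615 = 343766 + 84615 = 428381)
q/(-392497) = 428381/(-392497) = 428381*(-1/392497) = -428381/392497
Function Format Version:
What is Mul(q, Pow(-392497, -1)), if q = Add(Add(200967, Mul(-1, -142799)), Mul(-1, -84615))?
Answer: Rational(-428381, 392497) ≈ -1.0914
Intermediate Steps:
q = 428381 (q = Add(Add(200967, 142799), 84615) = Add(343766, 84615) = 428381)
Mul(q, Pow(-392497, -1)) = Mul(428381, Pow(-392497, -1)) = Mul(428381, Rational(-1, 392497)) = Rational(-428381, 392497)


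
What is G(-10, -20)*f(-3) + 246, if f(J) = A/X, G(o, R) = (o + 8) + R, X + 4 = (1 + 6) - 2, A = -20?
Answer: 686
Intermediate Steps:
X = 1 (X = -4 + ((1 + 6) - 2) = -4 + (7 - 2) = -4 + 5 = 1)
G(o, R) = 8 + R + o (G(o, R) = (8 + o) + R = 8 + R + o)
f(J) = -20 (f(J) = -20/1 = -20*1 = -20)
G(-10, -20)*f(-3) + 246 = (8 - 20 - 10)*(-20) + 246 = -22*(-20) + 246 = 440 + 246 = 686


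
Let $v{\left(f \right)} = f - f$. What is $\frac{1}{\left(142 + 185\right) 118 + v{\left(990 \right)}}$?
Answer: $\frac{1}{38586} \approx 2.5916 \cdot 10^{-5}$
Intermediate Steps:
$v{\left(f \right)} = 0$
$\frac{1}{\left(142 + 185\right) 118 + v{\left(990 \right)}} = \frac{1}{\left(142 + 185\right) 118 + 0} = \frac{1}{327 \cdot 118 + 0} = \frac{1}{38586 + 0} = \frac{1}{38586}$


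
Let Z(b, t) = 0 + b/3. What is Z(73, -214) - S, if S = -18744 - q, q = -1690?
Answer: 51235/3 ≈ 17078.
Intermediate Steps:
Z(b, t) = b/3 (Z(b, t) = 0 + b*(⅓) = 0 + b/3 = b/3)
S = -17054 (S = -18744 - 1*(-1690) = -18744 + 1690 = -17054)
Z(73, -214) - S = (⅓)*73 - 1*(-17054) = 73/3 + 17054 = 51235/3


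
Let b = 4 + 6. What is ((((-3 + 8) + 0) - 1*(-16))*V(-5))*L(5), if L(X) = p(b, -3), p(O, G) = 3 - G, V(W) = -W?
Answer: 630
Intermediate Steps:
b = 10
L(X) = 6 (L(X) = 3 - 1*(-3) = 3 + 3 = 6)
((((-3 + 8) + 0) - 1*(-16))*V(-5))*L(5) = ((((-3 + 8) + 0) - 1*(-16))*(-1*(-5)))*6 = (((5 + 0) + 16)*5)*6 = ((5 + 16)*5)*6 = (21*5)*6 = 105*6 = 630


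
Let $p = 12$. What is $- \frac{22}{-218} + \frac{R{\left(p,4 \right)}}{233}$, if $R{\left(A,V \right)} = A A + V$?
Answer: $\frac{18695}{25397} \approx 0.73611$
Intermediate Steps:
$R{\left(A,V \right)} = V + A^{2}$ ($R{\left(A,V \right)} = A^{2} + V = V + A^{2}$)
$- \frac{22}{-218} + \frac{R{\left(p,4 \right)}}{233} = - \frac{22}{-218} + \frac{4 + 12^{2}}{233} = \left(-22\right) \left(- \frac{1}{218}\right) + \left(4 + 144\right) \frac{1}{233} = \frac{11}{109} + 148 \cdot \frac{1}{233} = \frac{11}{109} + \frac{148}{233} = \frac{18695}{25397}$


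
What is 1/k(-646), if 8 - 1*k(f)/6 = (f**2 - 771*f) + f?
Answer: -1/5488368 ≈ -1.8220e-7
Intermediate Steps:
k(f) = 48 - 6*f**2 + 4620*f (k(f) = 48 - 6*((f**2 - 771*f) + f) = 48 - 6*(f**2 - 770*f) = 48 + (-6*f**2 + 4620*f) = 48 - 6*f**2 + 4620*f)
1/k(-646) = 1/(48 - 6*(-646)**2 + 4620*(-646)) = 1/(48 - 6*417316 - 2984520) = 1/(48 - 2503896 - 2984520) = 1/(-5488368) = -1/5488368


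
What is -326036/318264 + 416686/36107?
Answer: 30210992813/2872889562 ≈ 10.516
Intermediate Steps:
-326036/318264 + 416686/36107 = -326036*1/318264 + 416686*(1/36107) = -81509/79566 + 416686/36107 = 30210992813/2872889562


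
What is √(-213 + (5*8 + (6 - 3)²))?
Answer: 2*I*√41 ≈ 12.806*I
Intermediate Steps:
√(-213 + (5*8 + (6 - 3)²)) = √(-213 + (40 + 3²)) = √(-213 + (40 + 9)) = √(-213 + 49) = √(-164) = 2*I*√41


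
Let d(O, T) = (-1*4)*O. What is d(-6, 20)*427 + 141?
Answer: 10389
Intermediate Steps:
d(O, T) = -4*O
d(-6, 20)*427 + 141 = -4*(-6)*427 + 141 = 24*427 + 141 = 10248 + 141 = 10389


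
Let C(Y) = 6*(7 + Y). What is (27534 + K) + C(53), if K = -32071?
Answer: -4177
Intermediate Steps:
C(Y) = 42 + 6*Y
(27534 + K) + C(53) = (27534 - 32071) + (42 + 6*53) = -4537 + (42 + 318) = -4537 + 360 = -4177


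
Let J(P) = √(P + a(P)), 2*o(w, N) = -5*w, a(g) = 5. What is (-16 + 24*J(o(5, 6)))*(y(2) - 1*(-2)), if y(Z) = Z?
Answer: -64 + 48*I*√30 ≈ -64.0 + 262.91*I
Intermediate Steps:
o(w, N) = -5*w/2 (o(w, N) = (-5*w)/2 = -5*w/2)
J(P) = √(5 + P) (J(P) = √(P + 5) = √(5 + P))
(-16 + 24*J(o(5, 6)))*(y(2) - 1*(-2)) = (-16 + 24*√(5 - 5/2*5))*(2 - 1*(-2)) = (-16 + 24*√(5 - 25/2))*(2 + 2) = (-16 + 24*√(-15/2))*4 = (-16 + 24*(I*√30/2))*4 = (-16 + 12*I*√30)*4 = -64 + 48*I*√30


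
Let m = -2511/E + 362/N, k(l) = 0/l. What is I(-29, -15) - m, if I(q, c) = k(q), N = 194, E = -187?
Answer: -277414/18139 ≈ -15.294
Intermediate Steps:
k(l) = 0
I(q, c) = 0
m = 277414/18139 (m = -2511/(-187) + 362/194 = -2511*(-1/187) + 362*(1/194) = 2511/187 + 181/97 = 277414/18139 ≈ 15.294)
I(-29, -15) - m = 0 - 1*277414/18139 = 0 - 277414/18139 = -277414/18139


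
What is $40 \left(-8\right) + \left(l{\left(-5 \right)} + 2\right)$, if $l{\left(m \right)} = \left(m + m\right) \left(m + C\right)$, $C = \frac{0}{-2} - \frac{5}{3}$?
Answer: $- \frac{754}{3} \approx -251.33$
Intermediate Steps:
$C = - \frac{5}{3}$ ($C = 0 \left(- \frac{1}{2}\right) - \frac{5}{3} = 0 - \frac{5}{3} = - \frac{5}{3} \approx -1.6667$)
$l{\left(m \right)} = 2 m \left(- \frac{5}{3} + m\right)$ ($l{\left(m \right)} = \left(m + m\right) \left(m - \frac{5}{3}\right) = 2 m \left(- \frac{5}{3} + m\right)$)
$40 \left(-8\right) + \left(l{\left(-5 \right)} + 2\right) = 40 \left(-8\right) + \left(\frac{2}{3} \left(-5\right) \left(-5 + 3 \left(-5\right)\right) + 2\right) = -320 + \left(\frac{2}{3} \left(-5\right) \left(-5 - 15\right) + 2\right) = -320 + \left(\frac{2}{3} \left(-5\right) \left(-20\right) + 2\right) = -320 + \left(\frac{200}{3} + 2\right) = -320 + \frac{206}{3} = - \frac{754}{3}$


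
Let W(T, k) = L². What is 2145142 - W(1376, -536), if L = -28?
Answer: 2144358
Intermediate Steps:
W(T, k) = 784 (W(T, k) = (-28)² = 784)
2145142 - W(1376, -536) = 2145142 - 1*784 = 2145142 - 784 = 2144358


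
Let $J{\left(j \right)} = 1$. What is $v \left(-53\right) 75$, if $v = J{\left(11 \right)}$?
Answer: $-3975$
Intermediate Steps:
$v = 1$
$v \left(-53\right) 75 = 1 \left(-53\right) 75 = \left(-53\right) 75 = -3975$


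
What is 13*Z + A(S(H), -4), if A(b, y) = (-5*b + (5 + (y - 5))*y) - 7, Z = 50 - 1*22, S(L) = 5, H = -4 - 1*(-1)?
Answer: 348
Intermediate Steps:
H = -3 (H = -4 + 1 = -3)
Z = 28 (Z = 50 - 22 = 28)
A(b, y) = -7 + y² - 5*b (A(b, y) = (-5*b + (5 + (-5 + y))*y) - 7 = (-5*b + y*y) - 7 = (-5*b + y²) - 7 = (y² - 5*b) - 7 = -7 + y² - 5*b)
13*Z + A(S(H), -4) = 13*28 + (-7 + (-4)² - 5*5) = 364 + (-7 + 16 - 25) = 364 - 16 = 348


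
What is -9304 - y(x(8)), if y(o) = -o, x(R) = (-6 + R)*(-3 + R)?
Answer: -9294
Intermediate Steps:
-9304 - y(x(8)) = -9304 - (-1)*(18 + 8² - 9*8) = -9304 - (-1)*(18 + 64 - 72) = -9304 - (-1)*10 = -9304 - 1*(-10) = -9304 + 10 = -9294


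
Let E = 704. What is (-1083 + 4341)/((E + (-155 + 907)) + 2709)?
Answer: 3258/4165 ≈ 0.78223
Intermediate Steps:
(-1083 + 4341)/((E + (-155 + 907)) + 2709) = (-1083 + 4341)/((704 + (-155 + 907)) + 2709) = 3258/((704 + 752) + 2709) = 3258/(1456 + 2709) = 3258/4165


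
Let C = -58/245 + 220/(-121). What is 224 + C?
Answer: 598142/2695 ≈ 221.95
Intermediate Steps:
C = -5538/2695 (C = -58*1/245 + 220*(-1/121) = -58/245 - 20/11 = -5538/2695 ≈ -2.0549)
224 + C = 224 - 5538/2695 = 598142/2695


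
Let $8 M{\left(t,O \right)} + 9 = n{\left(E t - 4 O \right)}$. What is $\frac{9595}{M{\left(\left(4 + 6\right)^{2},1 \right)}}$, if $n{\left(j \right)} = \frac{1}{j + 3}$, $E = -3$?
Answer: $- \frac{2310476}{271} \approx -8525.7$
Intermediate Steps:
$n{\left(j \right)} = \frac{1}{3 + j}$
$M{\left(t,O \right)} = - \frac{9}{8} + \frac{1}{8 \left(3 - 4 O - 3 t\right)}$ ($M{\left(t,O \right)} = - \frac{9}{8} + \frac{1}{8 \left(3 - \left(3 t + 4 O\right)\right)} = - \frac{9}{8} + \frac{1}{8 \left(3 - 4 O - 3 t\right)}$)
$\frac{9595}{M{\left(\left(4 + 6\right)^{2},1 \right)}} = \frac{9595}{\frac{1}{8} \frac{1}{-3 + 3 \left(4 + 6\right)^{2} + 4 \cdot 1} \left(26 - 36 - 27 \left(4 + 6\right)^{2}\right)} = \frac{9595}{\frac{1}{8} \frac{1}{-3 + 3 \cdot 10^{2} + 4} \left(26 - 36 - 27 \cdot 10^{2}\right)} = \frac{9595}{\frac{1}{8} \frac{1}{-3 + 3 \cdot 100 + 4} \left(26 - 36 - 2700\right)} = \frac{9595}{\frac{1}{8} \frac{1}{-3 + 300 + 4} \left(26 - 36 - 2700\right)} = \frac{9595}{\frac{1}{8} \cdot \frac{1}{301} \left(-2710\right)} = \frac{9595}{- \frac{1355}{1204}} = 9595 \left(- \frac{1204}{1355}\right) = - \frac{2310476}{271}$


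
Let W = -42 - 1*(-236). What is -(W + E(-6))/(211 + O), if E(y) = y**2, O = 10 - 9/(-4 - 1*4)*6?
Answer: -920/911 ≈ -1.0099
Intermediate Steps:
W = 194 (W = -42 + 236 = 194)
O = 67/4 (O = 10 - 9/(-4 - 4)*6 = 10 - 9/(-8)*6 = 10 - 9*(-1/8)*6 = 10 + (9/8)*6 = 10 + 27/4 = 67/4 ≈ 16.750)
-(W + E(-6))/(211 + O) = -(194 + (-6)**2)/(211 + 67/4) = -(194 + 36)/911/4 = -230*4/911 = -1*920/911 = -920/911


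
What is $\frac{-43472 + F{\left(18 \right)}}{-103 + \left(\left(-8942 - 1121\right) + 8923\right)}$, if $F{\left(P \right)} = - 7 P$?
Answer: $\frac{43598}{1243} \approx 35.075$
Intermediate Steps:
$\frac{-43472 + F{\left(18 \right)}}{-103 + \left(\left(-8942 - 1121\right) + 8923\right)} = \frac{-43472 - 126}{-103 + \left(\left(-8942 - 1121\right) + 8923\right)} = \frac{-43472 - 126}{-103 + \left(-10063 + 8923\right)} = - \frac{43598}{-103 - 1140} = - \frac{43598}{-1243} = \left(-43598\right) \left(- \frac{1}{1243}\right) = \frac{43598}{1243}$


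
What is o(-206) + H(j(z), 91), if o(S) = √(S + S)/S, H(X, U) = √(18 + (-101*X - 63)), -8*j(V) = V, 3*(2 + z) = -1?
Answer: I*(-√103/103 + √10722/12) ≈ 8.5304*I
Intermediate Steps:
z = -7/3 (z = -2 + (⅓)*(-1) = -2 - ⅓ = -7/3 ≈ -2.3333)
j(V) = -V/8
H(X, U) = √(-45 - 101*X) (H(X, U) = √(18 + (-63 - 101*X)) = √(-45 - 101*X))
o(S) = √2/√S (o(S) = √(2*S)/S = (√2*√S)/S = √2/√S)
o(-206) + H(j(z), 91) = √2/√(-206) + √(-45 - (-101)*(-7)/(8*3)) = √2*(-I*√206/206) + √(-45 - 101*7/24) = -I*√103/103 + √(-45 - 707/24) = -I*√103/103 + √(-1787/24) = -I*√103/103 + I*√10722/12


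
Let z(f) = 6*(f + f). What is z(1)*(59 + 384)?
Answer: 5316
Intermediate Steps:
z(f) = 12*f (z(f) = 6*(2*f) = 12*f)
z(1)*(59 + 384) = (12*1)*(59 + 384) = 12*443 = 5316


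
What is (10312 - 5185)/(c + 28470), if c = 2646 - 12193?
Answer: 5127/18923 ≈ 0.27094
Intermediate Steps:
c = -9547
(10312 - 5185)/(c + 28470) = (10312 - 5185)/(-9547 + 28470) = 5127/18923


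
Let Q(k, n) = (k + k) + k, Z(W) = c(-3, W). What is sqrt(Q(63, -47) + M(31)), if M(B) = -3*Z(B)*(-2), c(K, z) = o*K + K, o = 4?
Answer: 3*sqrt(11) ≈ 9.9499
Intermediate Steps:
c(K, z) = 5*K (c(K, z) = 4*K + K = 5*K)
Z(W) = -15 (Z(W) = 5*(-3) = -15)
Q(k, n) = 3*k (Q(k, n) = 2*k + k = 3*k)
M(B) = -90 (M(B) = -3*(-15)*(-2) = 45*(-2) = -90)
sqrt(Q(63, -47) + M(31)) = sqrt(3*63 - 90) = sqrt(189 - 90) = sqrt(99) = 3*sqrt(11)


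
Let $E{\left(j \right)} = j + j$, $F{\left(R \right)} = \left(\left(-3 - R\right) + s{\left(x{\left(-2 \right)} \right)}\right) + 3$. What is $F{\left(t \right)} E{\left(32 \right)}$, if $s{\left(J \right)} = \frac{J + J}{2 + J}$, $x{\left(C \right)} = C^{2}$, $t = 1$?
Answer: $\frac{64}{3} \approx 21.333$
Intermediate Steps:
$s{\left(J \right)} = \frac{2 J}{2 + J}$
$F{\left(R \right)} = \frac{4}{3} - R$ ($F{\left(R \right)} = \left(\left(-3 - R\right) + \frac{2 \left(-2\right)^{2}}{2 + \left(-2\right)^{2}}\right) + 3 = \left(\left(-3 - R\right) + 2 \cdot 4 \frac{1}{2 + 4}\right) + 3 = \left(\left(-3 - R\right) + 2 \cdot 4 \cdot \frac{1}{6}\right) + 3 = \left(\left(-3 - R\right) + \frac{4}{3}\right) + 3 = \left(- \frac{5}{3} - R\right) + 3 = \frac{4}{3} - R$)
$E{\left(j \right)} = 2 j$
$F{\left(t \right)} E{\left(32 \right)} = \left(\frac{4}{3} - 1\right) 2 \cdot 32 = \left(\frac{4}{3} - 1\right) 64 = \frac{1}{3} \cdot 64 = \frac{64}{3}$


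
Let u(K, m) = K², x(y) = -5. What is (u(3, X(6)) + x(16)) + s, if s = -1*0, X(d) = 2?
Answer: 4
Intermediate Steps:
s = 0
(u(3, X(6)) + x(16)) + s = (3² - 5) + 0 = (9 - 5) + 0 = 4 + 0 = 4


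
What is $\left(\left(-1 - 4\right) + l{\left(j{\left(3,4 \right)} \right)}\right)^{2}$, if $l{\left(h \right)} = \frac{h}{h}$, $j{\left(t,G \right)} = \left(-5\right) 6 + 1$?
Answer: $16$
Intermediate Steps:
$j{\left(t,G \right)} = -29$ ($j{\left(t,G \right)} = -30 + 1 = -29$)
$l{\left(h \right)} = 1$
$\left(\left(-1 - 4\right) + l{\left(j{\left(3,4 \right)} \right)}\right)^{2} = \left(\left(-1 - 4\right) + 1\right)^{2} = \left(-5 + 1\right)^{2} = \left(-4\right)^{2} = 16$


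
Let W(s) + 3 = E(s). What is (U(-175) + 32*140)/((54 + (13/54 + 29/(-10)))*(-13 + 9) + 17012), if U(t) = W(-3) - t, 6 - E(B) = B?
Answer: 629235/2268896 ≈ 0.27733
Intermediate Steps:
E(B) = 6 - B
W(s) = 3 - s (W(s) = -3 + (6 - s) = 3 - s)
U(t) = 6 - t (U(t) = (3 - 1*(-3)) - t = (3 + 3) - t = 6 - t)
(U(-175) + 32*140)/((54 + (13/54 + 29/(-10)))*(-13 + 9) + 17012) = ((6 - 1*(-175)) + 32*140)/((54 + (13/54 + 29/(-10)))*(-13 + 9) + 17012) = ((6 + 175) + 4480)/((54 + (13*(1/54) + 29*(-⅒)))*(-4) + 17012) = (181 + 4480)/((54 + (13/54 - 29/10))*(-4) + 17012) = 4661/((54 - 359/135)*(-4) + 17012) = 4661/((6931/135)*(-4) + 17012) = 4661/(-27724/135 + 17012) = 4661/(2268896/135) = 4661*(135/2268896) = 629235/2268896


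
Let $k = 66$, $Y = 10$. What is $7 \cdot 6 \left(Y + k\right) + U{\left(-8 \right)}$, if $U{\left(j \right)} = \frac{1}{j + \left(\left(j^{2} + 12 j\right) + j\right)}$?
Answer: $\frac{153215}{48} \approx 3192.0$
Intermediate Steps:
$U{\left(j \right)} = \frac{1}{j^{2} + 14 j}$ ($U{\left(j \right)} = \frac{1}{j + \left(j^{2} + 13 j\right)} = \frac{1}{j^{2} + 14 j}$)
$7 \cdot 6 \left(Y + k\right) + U{\left(-8 \right)} = 7 \cdot 6 \left(10 + 66\right) + \frac{1}{\left(-8\right) \left(14 - 8\right)} = 42 \cdot 76 - \frac{1}{8 \cdot 6} = 3192 - \frac{1}{48} = \frac{153215}{48}$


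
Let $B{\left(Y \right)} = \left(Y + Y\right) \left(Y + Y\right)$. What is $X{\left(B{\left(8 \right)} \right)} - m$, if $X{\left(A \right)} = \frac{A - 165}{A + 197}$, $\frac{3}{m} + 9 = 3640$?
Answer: $\frac{329062}{1644843} \approx 0.20006$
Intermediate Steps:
$m = \frac{3}{3631}$ ($m = \frac{3}{-9 + 3640} = \frac{3}{3631} \approx 0.00082622$)
$B{\left(Y \right)} = 4 Y^{2}$ ($B{\left(Y \right)} = 2 Y 2 Y = 4 Y^{2}$)
$X{\left(A \right)} = \frac{-165 + A}{197 + A}$
$X{\left(B{\left(8 \right)} \right)} - m = \frac{-165 + 4 \cdot 8^{2}}{197 + 4 \cdot 8^{2}} - \frac{3}{3631} = \frac{-165 + 4 \cdot 64}{197 + 4 \cdot 64} - \frac{3}{3631} = \frac{-165 + 256}{197 + 256} - \frac{3}{3631} = \frac{1}{453} \cdot 91 - \frac{3}{3631} = \frac{91}{453} - \frac{3}{3631} = \frac{329062}{1644843}$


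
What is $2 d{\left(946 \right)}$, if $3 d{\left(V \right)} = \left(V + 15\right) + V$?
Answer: $\frac{3814}{3} \approx 1271.3$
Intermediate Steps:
$d{\left(V \right)} = 5 + \frac{2 V}{3}$ ($d{\left(V \right)} = \frac{\left(V + 15\right) + V}{3} = \frac{\left(15 + V\right) + V}{3} = \frac{15 + 2 V}{3} = 5 + \frac{2 V}{3}$)
$2 d{\left(946 \right)} = 2 \left(5 + \frac{2}{3} \cdot 946\right) = 2 \left(5 + \frac{1892}{3}\right) = 2 \cdot \frac{1907}{3} = \frac{3814}{3}$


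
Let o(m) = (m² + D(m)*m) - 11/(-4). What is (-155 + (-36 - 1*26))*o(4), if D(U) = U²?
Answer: -71827/4 ≈ -17957.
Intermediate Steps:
o(m) = 11/4 + m² + m³ (o(m) = (m² + m²*m) - 11/(-4) = (m² + m³) - 11*(-¼) = (m² + m³) + 11/4 = 11/4 + m² + m³)
(-155 + (-36 - 1*26))*o(4) = (-155 + (-36 - 1*26))*(11/4 + 4² + 4³) = (-155 + (-36 - 26))*(11/4 + 16 + 64) = (-155 - 62)*(331/4) = -217*331/4 = -71827/4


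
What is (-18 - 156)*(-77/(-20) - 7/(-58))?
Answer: -6909/10 ≈ -690.90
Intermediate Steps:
(-18 - 156)*(-77/(-20) - 7/(-58)) = -174*(-77*(-1/20) - 7*(-1/58)) = -174*(77/20 + 7/58) = -174*2303/580 = -6909/10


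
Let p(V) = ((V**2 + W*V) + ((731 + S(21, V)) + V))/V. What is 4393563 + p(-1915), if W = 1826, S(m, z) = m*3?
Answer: 8413503831/1915 ≈ 4.3935e+6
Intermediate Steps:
S(m, z) = 3*m
p(V) = (794 + V**2 + 1827*V)/V (p(V) = ((V**2 + 1826*V) + ((731 + 3*21) + V))/V = ((V**2 + 1826*V) + ((731 + 63) + V))/V = ((V**2 + 1826*V) + (794 + V))/V = (794 + V**2 + 1827*V)/V)
4393563 + p(-1915) = 4393563 + (1827 - 1915 + 794/(-1915)) = 4393563 + (1827 - 1915 + 794*(-1/1915)) = 4393563 + (1827 - 1915 - 794/1915) = 4393563 - 169314/1915 = 8413503831/1915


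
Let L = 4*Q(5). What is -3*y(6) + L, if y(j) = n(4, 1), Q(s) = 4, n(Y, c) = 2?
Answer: 10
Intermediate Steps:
y(j) = 2
L = 16 (L = 4*4 = 16)
-3*y(6) + L = -3*2 + 16 = -6 + 16 = 10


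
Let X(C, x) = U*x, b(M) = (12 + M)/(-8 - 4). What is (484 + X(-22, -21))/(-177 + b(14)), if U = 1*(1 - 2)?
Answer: -606/215 ≈ -2.8186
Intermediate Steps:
U = -1 (U = 1*(-1) = -1)
b(M) = -1 - M/12 (b(M) = (12 + M)/(-12) = (12 + M)*(-1/12) = -1 - M/12)
X(C, x) = -x
(484 + X(-22, -21))/(-177 + b(14)) = (484 - 1*(-21))/(-177 + (-1 - 1/12*14)) = (484 + 21)/(-177 + (-1 - 7/6)) = 505/(-177 - 13/6) = 505/(-1075/6) = 505*(-6/1075) = -606/215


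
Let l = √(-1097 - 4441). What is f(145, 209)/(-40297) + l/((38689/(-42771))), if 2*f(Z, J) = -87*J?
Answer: 18183/80594 - 42771*I*√5538/38689 ≈ 0.22561 - 82.269*I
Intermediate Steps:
f(Z, J) = -87*J/2 (f(Z, J) = (-87*J)/2 = -87*J/2)
l = I*√5538 (l = √(-5538) = I*√5538 ≈ 74.418*I)
f(145, 209)/(-40297) + l/((38689/(-42771))) = -87/2*209/(-40297) + (I*√5538)/((38689/(-42771))) = -18183/2*(-1/40297) + (I*√5538)/((38689*(-1/42771))) = 18183/80594 + (I*√5538)/(-38689/42771) = 18183/80594 + (I*√5538)*(-42771/38689) = 18183/80594 - 42771*I*√5538/38689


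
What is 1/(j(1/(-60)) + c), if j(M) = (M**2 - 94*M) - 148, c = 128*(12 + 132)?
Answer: 3600/65828041 ≈ 5.4688e-5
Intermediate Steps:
c = 18432 (c = 128*144 = 18432)
j(M) = -148 + M**2 - 94*M
1/(j(1/(-60)) + c) = 1/((-148 + (1/(-60))**2 - 94/(-60)) + 18432) = 1/((-148 + (-1/60)**2 - 94*(-1/60)) + 18432) = 1/((-148 + 1/3600 + 47/30) + 18432) = 1/(-527159/3600 + 18432) = 1/(65828041/3600) = 3600/65828041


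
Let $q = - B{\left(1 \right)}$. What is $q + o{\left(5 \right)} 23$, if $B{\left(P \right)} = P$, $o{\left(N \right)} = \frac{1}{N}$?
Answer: $\frac{18}{5} \approx 3.6$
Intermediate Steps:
$q = -1$ ($q = \left(-1\right) 1 = -1$)
$q + o{\left(5 \right)} 23 = -1 + \frac{1}{5} \cdot 23 = -1 + \frac{23}{5} = \frac{18}{5}$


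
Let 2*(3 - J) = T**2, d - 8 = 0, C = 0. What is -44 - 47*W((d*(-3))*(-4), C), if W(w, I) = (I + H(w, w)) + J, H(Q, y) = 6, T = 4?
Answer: -91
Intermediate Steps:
d = 8 (d = 8 + 0 = 8)
J = -5 (J = 3 - 1/2*4**2 = 3 - 1/2*16 = 3 - 8 = -5)
W(w, I) = 1 + I (W(w, I) = (I + 6) - 5 = (6 + I) - 5 = 1 + I)
-44 - 47*W((d*(-3))*(-4), C) = -44 - 47*(1 + 0) = -44 - 47*1 = -44 - 47 = -91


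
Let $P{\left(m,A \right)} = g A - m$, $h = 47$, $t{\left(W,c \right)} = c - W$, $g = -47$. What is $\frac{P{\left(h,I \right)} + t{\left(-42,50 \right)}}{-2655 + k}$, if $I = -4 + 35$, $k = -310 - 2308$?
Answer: $\frac{1412}{5273} \approx 0.26778$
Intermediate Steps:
$k = -2618$ ($k = -310 - 2308 = -2618$)
$I = 31$
$P{\left(m,A \right)} = - m - 47 A$ ($P{\left(m,A \right)} = - 47 A - m = - m - 47 A$)
$\frac{P{\left(h,I \right)} + t{\left(-42,50 \right)}}{-2655 + k} = \frac{\left(\left(-1\right) 47 - 1457\right) + \left(50 - -42\right)}{-2655 - 2618} = \frac{\left(-47 - 1457\right) + \left(50 + 42\right)}{-5273} = \left(-1504 + 92\right) \left(- \frac{1}{5273}\right) = \left(-1412\right) \left(- \frac{1}{5273}\right) = \frac{1412}{5273}$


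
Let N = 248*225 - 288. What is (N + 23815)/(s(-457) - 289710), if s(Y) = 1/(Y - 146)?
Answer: -47834181/174695131 ≈ -0.27382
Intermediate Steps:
s(Y) = 1/(-146 + Y)
N = 55512 (N = 55800 - 288 = 55512)
(N + 23815)/(s(-457) - 289710) = (55512 + 23815)/(1/(-146 - 457) - 289710) = 79327/(1/(-603) - 289710) = 79327/(-1/603 - 289710) = 79327/(-174695131/603) = 79327*(-603/174695131) = -47834181/174695131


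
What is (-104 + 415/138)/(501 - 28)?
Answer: -1267/5934 ≈ -0.21352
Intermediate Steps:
(-104 + 415/138)/(501 - 28) = (-104 + 415*(1/138))/473 = (-104 + 415/138)*(1/473) = -13937/138*1/473 = -1267/5934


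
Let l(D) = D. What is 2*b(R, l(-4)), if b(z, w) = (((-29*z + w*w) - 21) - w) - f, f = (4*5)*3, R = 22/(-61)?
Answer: -6166/61 ≈ -101.08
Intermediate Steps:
R = -22/61 (R = 22*(-1/61) = -22/61 ≈ -0.36066)
f = 60 (f = 20*3 = 60)
b(z, w) = -81 + w² - w - 29*z (b(z, w) = (((-29*z + w*w) - 21) - w) - 1*60 = (((-29*z + w²) - 21) - w) - 60 = (((w² - 29*z) - 21) - w) - 60 = ((-21 + w² - 29*z) - w) - 60 = (-21 + w² - w - 29*z) - 60 = -81 + w² - w - 29*z)
2*b(R, l(-4)) = 2*(-81 + (-4)² - 1*(-4) - 29*(-22/61)) = 2*(-81 + 16 + 4 + 638/61) = 2*(-3083/61) = -6166/61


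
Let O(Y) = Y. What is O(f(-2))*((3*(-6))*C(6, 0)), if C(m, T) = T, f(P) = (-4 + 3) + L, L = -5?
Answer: 0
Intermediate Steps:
f(P) = -6 (f(P) = (-4 + 3) - 5 = -1 - 5 = -6)
O(f(-2))*((3*(-6))*C(6, 0)) = -6*3*(-6)*0 = -(-108)*0 = -6*0 = 0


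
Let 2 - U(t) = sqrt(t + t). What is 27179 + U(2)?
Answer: 27179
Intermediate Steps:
U(t) = 2 - sqrt(2)*sqrt(t) (U(t) = 2 - sqrt(t + t) = 2 - sqrt(2*t) = 2 - sqrt(2)*sqrt(t))
27179 + U(2) = 27179 + (2 - sqrt(2)*sqrt(2)) = 27179 + (2 - 2) = 27179 + 0 = 27179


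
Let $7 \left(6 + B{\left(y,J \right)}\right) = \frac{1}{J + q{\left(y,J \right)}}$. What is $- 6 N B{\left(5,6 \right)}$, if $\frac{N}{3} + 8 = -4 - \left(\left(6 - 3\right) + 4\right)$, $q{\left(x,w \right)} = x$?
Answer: $- \frac{157662}{77} \approx -2047.6$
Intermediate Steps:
$N = -57$ ($N = -24 + 3 \left(-4 - \left(\left(6 - 3\right) + 4\right)\right) = -24 + 3 \left(-4 - \left(3 + 4\right)\right) = -24 + 3 \left(-4 - 7\right) = -24 + 3 \left(-11\right) = -24 - 33 = -57$)
$B{\left(y,J \right)} = -6 + \frac{1}{7 \left(J + y\right)}$
$- 6 N B{\left(5,6 \right)} = \left(-6\right) \left(-57\right) \frac{\frac{1}{7} - 36 - 30}{6 + 5} = 342 \frac{\frac{1}{7} - 36 - 30}{11} = 342 \cdot \frac{1}{11} \left(- \frac{461}{7}\right) = 342 \left(- \frac{461}{77}\right) = - \frac{157662}{77}$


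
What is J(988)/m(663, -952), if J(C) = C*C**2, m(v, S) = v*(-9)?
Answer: -74186944/459 ≈ -1.6163e+5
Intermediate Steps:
m(v, S) = -9*v
J(C) = C**3
J(988)/m(663, -952) = 988**3/((-9*663)) = 964430272/(-5967) = 964430272*(-1/5967) = -74186944/459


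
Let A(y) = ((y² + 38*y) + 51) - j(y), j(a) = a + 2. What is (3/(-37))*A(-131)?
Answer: -37089/37 ≈ -1002.4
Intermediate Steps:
j(a) = 2 + a
A(y) = 49 + y² + 37*y (A(y) = ((y² + 38*y) + 51) - (2 + y) = (51 + y² + 38*y) + (-2 - y) = 49 + y² + 37*y)
(3/(-37))*A(-131) = (3/(-37))*(49 + (-131)² + 37*(-131)) = (3*(-1/37))*(49 + 17161 - 4847) = -3/37*12363 = -37089/37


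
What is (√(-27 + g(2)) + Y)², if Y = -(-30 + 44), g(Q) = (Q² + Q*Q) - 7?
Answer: (14 - I*√26)² ≈ 170.0 - 142.77*I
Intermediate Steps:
g(Q) = -7 + 2*Q² (g(Q) = (Q² + Q²) - 7 = 2*Q² - 7 = -7 + 2*Q²)
Y = -14 (Y = -1*14 = -14)
(√(-27 + g(2)) + Y)² = (√(-27 + (-7 + 2*2²)) - 14)² = (√(-27 + (-7 + 2*4)) - 14)² = (√(-27 + (-7 + 8)) - 14)² = (√(-27 + 1) - 14)² = (√(-26) - 14)² = (I*√26 - 14)² = (-14 + I*√26)²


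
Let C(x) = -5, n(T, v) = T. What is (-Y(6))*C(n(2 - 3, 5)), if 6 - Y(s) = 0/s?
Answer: 30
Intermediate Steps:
Y(s) = 6 (Y(s) = 6 - 0/s = 6 - 1*0 = 6 + 0 = 6)
(-Y(6))*C(n(2 - 3, 5)) = -1*6*(-5) = -6*(-5) = 30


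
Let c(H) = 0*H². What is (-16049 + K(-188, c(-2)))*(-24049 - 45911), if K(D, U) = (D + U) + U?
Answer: 1135940520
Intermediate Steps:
c(H) = 0
K(D, U) = D + 2*U
(-16049 + K(-188, c(-2)))*(-24049 - 45911) = (-16049 + (-188 + 2*0))*(-24049 - 45911) = (-16049 + (-188 + 0))*(-69960) = (-16049 - 188)*(-69960) = -16237*(-69960) = 1135940520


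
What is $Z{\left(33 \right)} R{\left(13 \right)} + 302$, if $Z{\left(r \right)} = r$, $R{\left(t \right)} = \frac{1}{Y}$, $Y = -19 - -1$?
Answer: $\frac{1801}{6} \approx 300.17$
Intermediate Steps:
$Y = -18$ ($Y = -19 + 1 = -18$)
$R{\left(t \right)} = - \frac{1}{18}$ ($R{\left(t \right)} = \frac{1}{-18} = - \frac{1}{18}$)
$Z{\left(33 \right)} R{\left(13 \right)} + 302 = 33 \left(- \frac{1}{18}\right) + 302 = - \frac{11}{6} + 302 = \frac{1801}{6}$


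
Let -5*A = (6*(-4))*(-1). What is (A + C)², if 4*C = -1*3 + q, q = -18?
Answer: 40401/400 ≈ 101.00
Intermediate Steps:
A = -24/5 (A = -6*(-4)*(-1)/5 = -(-24)*(-1)/5 = -⅕*24 = -24/5 ≈ -4.8000)
C = -21/4 (C = (-1*3 - 18)/4 = (-3 - 18)/4 = (¼)*(-21) = -21/4 ≈ -5.2500)
(A + C)² = (-24/5 - 21/4)² = (-201/20)² = 40401/400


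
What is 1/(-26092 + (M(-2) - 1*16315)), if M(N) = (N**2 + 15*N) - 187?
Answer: -1/42620 ≈ -2.3463e-5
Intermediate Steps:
M(N) = -187 + N**2 + 15*N
1/(-26092 + (M(-2) - 1*16315)) = 1/(-26092 + ((-187 + (-2)**2 + 15*(-2)) - 1*16315)) = 1/(-26092 + ((-187 + 4 - 30) - 16315)) = 1/(-26092 + (-213 - 16315)) = 1/(-26092 - 16528) = 1/(-42620) = -1/42620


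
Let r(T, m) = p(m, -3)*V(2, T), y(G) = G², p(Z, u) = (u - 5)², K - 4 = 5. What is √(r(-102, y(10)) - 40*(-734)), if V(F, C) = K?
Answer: 4*√1871 ≈ 173.02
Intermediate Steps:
K = 9 (K = 4 + 5 = 9)
V(F, C) = 9
p(Z, u) = (-5 + u)²
r(T, m) = 576 (r(T, m) = (-5 - 3)²*9 = (-8)²*9 = 64*9 = 576)
√(r(-102, y(10)) - 40*(-734)) = √(576 - 40*(-734)) = √(576 + 29360) = √29936 = 4*√1871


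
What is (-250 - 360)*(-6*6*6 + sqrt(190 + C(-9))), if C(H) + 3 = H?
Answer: 131760 - 610*sqrt(178) ≈ 1.2362e+5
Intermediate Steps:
C(H) = -3 + H
(-250 - 360)*(-6*6*6 + sqrt(190 + C(-9))) = (-250 - 360)*(-6*6*6 + sqrt(190 + (-3 - 9))) = -610*(-36*6 + sqrt(190 - 12)) = -610*(-216 + sqrt(178)) = 131760 - 610*sqrt(178)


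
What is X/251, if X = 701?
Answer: 701/251 ≈ 2.7928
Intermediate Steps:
X/251 = 701/251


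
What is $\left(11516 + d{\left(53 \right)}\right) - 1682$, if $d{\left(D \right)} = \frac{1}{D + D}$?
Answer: $\frac{1042405}{106} \approx 9834.0$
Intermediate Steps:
$d{\left(D \right)} = \frac{1}{2 D}$
$\left(11516 + d{\left(53 \right)}\right) - 1682 = \left(11516 + \frac{1}{2 \cdot 53}\right) - 1682 = \left(11516 + \frac{1}{2} \cdot \frac{1}{53}\right) - 1682 = \left(11516 + \frac{1}{106}\right) - 1682 = \frac{1220697}{106} - 1682 = \frac{1042405}{106}$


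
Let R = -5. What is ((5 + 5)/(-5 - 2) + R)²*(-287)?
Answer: -83025/7 ≈ -11861.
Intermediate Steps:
((5 + 5)/(-5 - 2) + R)²*(-287) = ((5 + 5)/(-5 - 2) - 5)²*(-287) = (10/(-7) - 5)²*(-287) = (10*(-⅐) - 5)²*(-287) = (-10/7 - 5)²*(-287) = (-45/7)²*(-287) = (2025/49)*(-287) = -83025/7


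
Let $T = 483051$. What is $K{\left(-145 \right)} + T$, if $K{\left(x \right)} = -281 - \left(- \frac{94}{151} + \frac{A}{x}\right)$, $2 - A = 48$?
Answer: $\frac{10570255834}{21895} \approx 4.8277 \cdot 10^{5}$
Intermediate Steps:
$A = -46$ ($A = 2 - 48 = -46$)
$K{\left(x \right)} = - \frac{42337}{151} + \frac{46}{x}$ ($K{\left(x \right)} = -281 - \left(- \frac{94}{151} - \frac{46}{x}\right) = -281 + \left(\frac{94}{151} + \frac{46}{x}\right) = - \frac{42337}{151} + \frac{46}{x}$)
$K{\left(-145 \right)} + T = \left(- \frac{42337}{151} + \frac{46}{-145}\right) + 483051 = \left(- \frac{42337}{151} + 46 \left(- \frac{1}{145}\right)\right) + 483051 = \left(- \frac{42337}{151} - \frac{46}{145}\right) + 483051 = - \frac{6145811}{21895} + 483051 = \frac{10570255834}{21895}$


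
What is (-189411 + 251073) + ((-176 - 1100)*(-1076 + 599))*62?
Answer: 37798086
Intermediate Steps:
(-189411 + 251073) + ((-176 - 1100)*(-1076 + 599))*62 = 61662 - 1276*(-477)*62 = 61662 + 608652*62 = 61662 + 37736424 = 37798086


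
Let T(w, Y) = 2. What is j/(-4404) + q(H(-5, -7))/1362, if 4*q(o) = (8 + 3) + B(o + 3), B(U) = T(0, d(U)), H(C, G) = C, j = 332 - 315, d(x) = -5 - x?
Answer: -2947/1999416 ≈ -0.0014739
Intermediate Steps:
j = 17
B(U) = 2
q(o) = 13/4 (q(o) = ((8 + 3) + 2)/4 = (11 + 2)/4 = (1/4)*13 = 13/4)
j/(-4404) + q(H(-5, -7))/1362 = 17/(-4404) + (13/4)/1362 = 17*(-1/4404) + (13/4)*(1/1362) = -17/4404 + 13/5448 = -2947/1999416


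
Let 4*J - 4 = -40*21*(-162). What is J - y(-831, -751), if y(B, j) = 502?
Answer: 33519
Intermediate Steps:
J = 34021 (J = 1 + (-40*21*(-162))/4 = 1 + (-840*(-162))/4 = 1 + (1/4)*136080 = 1 + 34020 = 34021)
J - y(-831, -751) = 34021 - 1*502 = 34021 - 502 = 33519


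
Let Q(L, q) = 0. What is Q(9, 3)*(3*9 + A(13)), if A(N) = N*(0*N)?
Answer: 0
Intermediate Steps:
A(N) = 0 (A(N) = N*0 = 0)
Q(9, 3)*(3*9 + A(13)) = 0*(3*9 + 0) = 0*(27 + 0) = 0*27 = 0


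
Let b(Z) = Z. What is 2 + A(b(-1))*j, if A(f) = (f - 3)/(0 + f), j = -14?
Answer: -54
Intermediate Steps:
A(f) = (-3 + f)/f
2 + A(b(-1))*j = 2 + ((-3 - 1)/(-1))*(-14) = 2 - 1*(-4)*(-14) = 2 + 4*(-14) = 2 - 56 = -54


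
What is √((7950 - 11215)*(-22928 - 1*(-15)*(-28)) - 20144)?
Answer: 2*√19052769 ≈ 8729.9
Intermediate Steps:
√((7950 - 11215)*(-22928 - 1*(-15)*(-28)) - 20144) = √(-3265*(-22928 + 15*(-28)) - 20144) = √(-3265*(-22928 - 420) - 20144) = √(-3265*(-23348) - 20144) = √(76231220 - 20144) = √76211076 = 2*√19052769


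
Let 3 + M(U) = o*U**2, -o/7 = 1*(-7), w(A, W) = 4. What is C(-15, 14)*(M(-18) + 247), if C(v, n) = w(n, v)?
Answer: 64480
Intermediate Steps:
C(v, n) = 4
o = 49 (o = -7*(-7) = 49)
M(U) = -3 + 49*U**2
C(-15, 14)*(M(-18) + 247) = 4*((-3 + 49*(-18)**2) + 247) = 4*((-3 + 49*324) + 247) = 4*((-3 + 15876) + 247) = 4*(15873 + 247) = 4*16120 = 64480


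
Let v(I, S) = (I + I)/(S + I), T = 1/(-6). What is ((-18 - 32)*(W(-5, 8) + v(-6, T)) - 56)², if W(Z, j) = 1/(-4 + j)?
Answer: 150528361/5476 ≈ 27489.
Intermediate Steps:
T = -⅙ ≈ -0.16667
v(I, S) = 2*I/(I + S) (v(I, S) = (2*I)/(I + S) = 2*I/(I + S))
((-18 - 32)*(W(-5, 8) + v(-6, T)) - 56)² = ((-18 - 32)*(1/(-4 + 8) + 2*(-6)/(-6 - ⅙)) - 56)² = (-50*(1/4 + 2*(-6)/(-37/6)) - 56)² = (-50*(¼ + 2*(-6)*(-6/37)) - 56)² = (-50*(¼ + 72/37) - 56)² = (-50*325/148 - 56)² = (-8125/74 - 56)² = (-12269/74)² = 150528361/5476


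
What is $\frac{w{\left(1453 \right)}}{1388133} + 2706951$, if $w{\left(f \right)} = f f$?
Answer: $\frac{3757610123692}{1388133} \approx 2.707 \cdot 10^{6}$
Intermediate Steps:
$w{\left(f \right)} = f^{2}$
$\frac{w{\left(1453 \right)}}{1388133} + 2706951 = \frac{1453^{2}}{1388133} + 2706951 = 2111209 \cdot \frac{1}{1388133} + 2706951 = \frac{2111209}{1388133} + 2706951 = \frac{3757610123692}{1388133}$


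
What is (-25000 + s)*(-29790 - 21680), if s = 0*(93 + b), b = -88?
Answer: 1286750000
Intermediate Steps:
s = 0 (s = 0*(93 - 88) = 0*5 = 0)
(-25000 + s)*(-29790 - 21680) = (-25000 + 0)*(-29790 - 21680) = -25000*(-51470) = 1286750000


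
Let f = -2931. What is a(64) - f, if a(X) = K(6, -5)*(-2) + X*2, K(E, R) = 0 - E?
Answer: 3071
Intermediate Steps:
K(E, R) = -E
a(X) = 12 + 2*X (a(X) = -1*6*(-2) + X*2 = -6*(-2) + 2*X = 12 + 2*X)
a(64) - f = (12 + 2*64) - 1*(-2931) = (12 + 128) + 2931 = 140 + 2931 = 3071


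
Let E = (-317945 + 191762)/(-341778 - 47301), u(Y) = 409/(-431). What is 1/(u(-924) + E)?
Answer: -55897683/34916146 ≈ -1.6009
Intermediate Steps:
u(Y) = -409/431 (u(Y) = 409*(-1/431) = -409/431)
E = 42061/129693 (E = -126183/(-389079) = -126183*(-1/389079) = 42061/129693 ≈ 0.32431)
1/(u(-924) + E) = 1/(-409/431 + 42061/129693) = 1/(-34916146/55897683) = -55897683/34916146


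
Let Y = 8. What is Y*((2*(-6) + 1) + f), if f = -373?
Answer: -3072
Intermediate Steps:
Y*((2*(-6) + 1) + f) = 8*((2*(-6) + 1) - 373) = 8*((-12 + 1) - 373) = 8*(-11 - 373) = 8*(-384) = -3072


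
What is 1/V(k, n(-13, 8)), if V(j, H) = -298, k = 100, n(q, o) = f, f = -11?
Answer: -1/298 ≈ -0.0033557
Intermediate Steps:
n(q, o) = -11
1/V(k, n(-13, 8)) = 1/(-298) = -1/298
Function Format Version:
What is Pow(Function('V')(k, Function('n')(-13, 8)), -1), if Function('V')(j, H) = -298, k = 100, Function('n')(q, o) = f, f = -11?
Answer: Rational(-1, 298) ≈ -0.0033557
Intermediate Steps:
Function('n')(q, o) = -11
Pow(Function('V')(k, Function('n')(-13, 8)), -1) = Pow(-298, -1) = Rational(-1, 298)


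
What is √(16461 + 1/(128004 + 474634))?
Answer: √5978183495025922/602638 ≈ 128.30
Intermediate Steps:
√(16461 + 1/(128004 + 474634)) = √(16461 + 1/602638) = √(9920024119/602638) = √5978183495025922/602638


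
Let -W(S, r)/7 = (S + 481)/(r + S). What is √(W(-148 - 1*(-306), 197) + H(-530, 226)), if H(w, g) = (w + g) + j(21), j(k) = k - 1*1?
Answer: I*√7415/5 ≈ 17.222*I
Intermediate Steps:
j(k) = -1 + k (j(k) = k - 1 = -1 + k)
W(S, r) = -7*(481 + S)/(S + r) (W(S, r) = -7*(S + 481)/(r + S) = -7*(481 + S)/(S + r))
H(w, g) = 20 + g + w (H(w, g) = (w + g) + (-1 + 21) = (g + w) + 20 = 20 + g + w)
√(W(-148 - 1*(-306), 197) + H(-530, 226)) = √(7*(-481 - (-148 - 1*(-306)))/((-148 - 1*(-306)) + 197) + (20 + 226 - 530)) = √(7*(-481 - (-148 + 306))/((-148 + 306) + 197) - 284) = √(7*(-481 - 1*158)/(158 + 197) - 284) = √(7*(-481 - 158)/355 - 284) = √(7*(1/355)*(-639) - 284) = √(-63/5 - 284) = √(-1483/5) = I*√7415/5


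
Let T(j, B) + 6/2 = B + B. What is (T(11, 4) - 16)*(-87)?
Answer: 957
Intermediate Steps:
T(j, B) = -3 + 2*B (T(j, B) = -3 + (B + B) = -3 + 2*B)
(T(11, 4) - 16)*(-87) = ((-3 + 2*4) - 16)*(-87) = ((-3 + 8) - 16)*(-87) = (5 - 16)*(-87) = -11*(-87) = 957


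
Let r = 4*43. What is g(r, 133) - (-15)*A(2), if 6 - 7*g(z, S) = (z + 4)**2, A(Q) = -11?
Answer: -32125/7 ≈ -4589.3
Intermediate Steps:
r = 172
g(z, S) = 6/7 - (4 + z)**2/7 (g(z, S) = 6/7 - (z + 4)**2/7 = 6/7 - (4 + z)**2/7)
g(r, 133) - (-15)*A(2) = (6/7 - (4 + 172)**2/7) - (-15)*(-11) = (6/7 - 1/7*176**2) - 1*165 = (6/7 - 1/7*30976) - 165 = (6/7 - 30976/7) - 165 = -30970/7 - 165 = -32125/7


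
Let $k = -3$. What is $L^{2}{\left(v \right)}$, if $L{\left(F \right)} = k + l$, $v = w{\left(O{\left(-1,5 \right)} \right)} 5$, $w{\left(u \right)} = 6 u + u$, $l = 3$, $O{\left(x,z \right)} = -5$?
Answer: $0$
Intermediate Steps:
$w{\left(u \right)} = 7 u$
$v = -175$ ($v = 7 \left(-5\right) 5 = \left(-35\right) 5 = -175$)
$L{\left(F \right)} = 0$ ($L{\left(F \right)} = -3 + 3 = 0$)
$L^{2}{\left(v \right)} = 0^{2} = 0$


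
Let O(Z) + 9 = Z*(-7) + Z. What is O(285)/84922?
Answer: -1719/84922 ≈ -0.020242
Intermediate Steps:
O(Z) = -9 - 6*Z (O(Z) = -9 + (Z*(-7) + Z) = -9 + (-7*Z + Z) = -9 - 6*Z)
O(285)/84922 = (-9 - 6*285)/84922 = (-9 - 1710)*(1/84922) = -1719*1/84922 = -1719/84922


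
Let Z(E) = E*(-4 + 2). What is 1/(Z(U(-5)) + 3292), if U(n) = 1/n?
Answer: 5/16462 ≈ 0.00030373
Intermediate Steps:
Z(E) = -2*E (Z(E) = E*(-2) = -2*E)
1/(Z(U(-5)) + 3292) = 1/(-2/(-5) + 3292) = 1/(-2*(-1/5) + 3292) = 1/(2/5 + 3292) = 1/(16462/5) = 5/16462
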